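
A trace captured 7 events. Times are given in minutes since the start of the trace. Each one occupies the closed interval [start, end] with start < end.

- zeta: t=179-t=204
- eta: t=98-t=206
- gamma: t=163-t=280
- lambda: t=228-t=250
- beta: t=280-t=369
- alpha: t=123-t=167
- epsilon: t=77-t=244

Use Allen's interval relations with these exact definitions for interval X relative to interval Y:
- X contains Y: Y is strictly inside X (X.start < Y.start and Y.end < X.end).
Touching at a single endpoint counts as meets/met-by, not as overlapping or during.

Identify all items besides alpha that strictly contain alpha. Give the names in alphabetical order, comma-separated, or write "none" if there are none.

epsilon, eta

Target alpha = [t=123, t=167].
beta [t=280, t=369] → after → no.
epsilon [t=77, t=244] → contains → yes.
eta [t=98, t=206] → contains → yes.
gamma [t=163, t=280] → overlapped-by → no.
lambda [t=228, t=250] → after → no.
zeta [t=179, t=204] → after → no.
Result: epsilon, eta.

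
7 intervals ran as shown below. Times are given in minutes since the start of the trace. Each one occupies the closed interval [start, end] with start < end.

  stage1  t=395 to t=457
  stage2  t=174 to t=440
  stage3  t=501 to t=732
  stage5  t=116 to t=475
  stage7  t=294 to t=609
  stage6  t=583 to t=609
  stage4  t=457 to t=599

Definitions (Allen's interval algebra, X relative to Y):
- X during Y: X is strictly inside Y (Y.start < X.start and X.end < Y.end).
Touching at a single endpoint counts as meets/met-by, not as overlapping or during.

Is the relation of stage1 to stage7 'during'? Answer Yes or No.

stage1 = [t=395, t=457], stage7 = [t=294, t=609].
Actual relation of stage1 to stage7: during.
Asked whether 'during' holds → Yes.

Yes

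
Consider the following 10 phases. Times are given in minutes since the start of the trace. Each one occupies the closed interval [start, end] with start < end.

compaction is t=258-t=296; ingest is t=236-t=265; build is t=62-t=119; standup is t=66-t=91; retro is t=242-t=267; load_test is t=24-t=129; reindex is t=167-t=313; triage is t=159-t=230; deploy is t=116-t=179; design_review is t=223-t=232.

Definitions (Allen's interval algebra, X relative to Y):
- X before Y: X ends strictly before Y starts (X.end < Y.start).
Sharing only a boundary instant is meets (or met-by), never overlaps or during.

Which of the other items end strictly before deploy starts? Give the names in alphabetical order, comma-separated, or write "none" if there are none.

standup

Target deploy = [t=116, t=179].
build [t=62, t=119] → overlaps → no.
compaction [t=258, t=296] → after → no.
design_review [t=223, t=232] → after → no.
ingest [t=236, t=265] → after → no.
load_test [t=24, t=129] → overlaps → no.
reindex [t=167, t=313] → overlapped-by → no.
retro [t=242, t=267] → after → no.
standup [t=66, t=91] → before → yes.
triage [t=159, t=230] → overlapped-by → no.
Result: standup.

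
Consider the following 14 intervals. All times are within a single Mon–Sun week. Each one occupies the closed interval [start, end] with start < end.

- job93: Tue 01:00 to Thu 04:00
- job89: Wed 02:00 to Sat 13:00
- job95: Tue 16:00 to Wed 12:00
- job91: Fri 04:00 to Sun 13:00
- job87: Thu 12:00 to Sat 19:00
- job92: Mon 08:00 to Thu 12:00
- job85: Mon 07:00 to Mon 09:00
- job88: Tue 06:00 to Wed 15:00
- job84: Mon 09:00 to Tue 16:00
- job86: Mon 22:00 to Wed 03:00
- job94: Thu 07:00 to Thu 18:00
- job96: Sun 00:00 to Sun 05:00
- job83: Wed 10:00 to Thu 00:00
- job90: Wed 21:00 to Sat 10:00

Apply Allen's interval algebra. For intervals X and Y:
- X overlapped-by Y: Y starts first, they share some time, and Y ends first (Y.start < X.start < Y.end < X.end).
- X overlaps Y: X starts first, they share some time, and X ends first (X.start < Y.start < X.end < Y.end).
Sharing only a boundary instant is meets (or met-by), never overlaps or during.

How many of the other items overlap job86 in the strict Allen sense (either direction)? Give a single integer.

Target job86 = [Mon 22:00, Wed 03:00].
job83 [Wed 10:00, Thu 00:00] → after → no.
job84 [Mon 09:00, Tue 16:00] → overlaps → counts.
job85 [Mon 07:00, Mon 09:00] → before → no.
job87 [Thu 12:00, Sat 19:00] → after → no.
job88 [Tue 06:00, Wed 15:00] → overlapped-by → counts.
job89 [Wed 02:00, Sat 13:00] → overlapped-by → counts.
job90 [Wed 21:00, Sat 10:00] → after → no.
job91 [Fri 04:00, Sun 13:00] → after → no.
job92 [Mon 08:00, Thu 12:00] → contains → no.
job93 [Tue 01:00, Thu 04:00] → overlapped-by → counts.
job94 [Thu 07:00, Thu 18:00] → after → no.
job95 [Tue 16:00, Wed 12:00] → overlapped-by → counts.
job96 [Sun 00:00, Sun 05:00] → after → no.
Total: 5.

5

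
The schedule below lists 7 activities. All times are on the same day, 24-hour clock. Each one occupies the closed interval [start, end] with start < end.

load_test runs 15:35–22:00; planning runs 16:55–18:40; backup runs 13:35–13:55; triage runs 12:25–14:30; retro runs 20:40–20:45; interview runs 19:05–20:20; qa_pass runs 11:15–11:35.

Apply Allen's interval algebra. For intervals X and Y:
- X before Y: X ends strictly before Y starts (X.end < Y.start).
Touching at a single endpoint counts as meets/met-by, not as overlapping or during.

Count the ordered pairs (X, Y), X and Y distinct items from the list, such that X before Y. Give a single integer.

Checking all 42 ordered pairs for relation 'before'; matching pairs in alphabetical order:
(backup, interview): backup before interview ✓
(backup, load_test): backup before load_test ✓
(backup, planning): backup before planning ✓
(backup, retro): backup before retro ✓
(interview, retro): interview before retro ✓
(planning, interview): planning before interview ✓
(planning, retro): planning before retro ✓
(qa_pass, backup): qa_pass before backup ✓
(qa_pass, interview): qa_pass before interview ✓
(qa_pass, load_test): qa_pass before load_test ✓
(qa_pass, planning): qa_pass before planning ✓
(qa_pass, retro): qa_pass before retro ✓
(qa_pass, triage): qa_pass before triage ✓
(triage, interview): triage before interview ✓
(triage, load_test): triage before load_test ✓
(triage, planning): triage before planning ✓
(triage, retro): triage before retro ✓
Count: 17.

17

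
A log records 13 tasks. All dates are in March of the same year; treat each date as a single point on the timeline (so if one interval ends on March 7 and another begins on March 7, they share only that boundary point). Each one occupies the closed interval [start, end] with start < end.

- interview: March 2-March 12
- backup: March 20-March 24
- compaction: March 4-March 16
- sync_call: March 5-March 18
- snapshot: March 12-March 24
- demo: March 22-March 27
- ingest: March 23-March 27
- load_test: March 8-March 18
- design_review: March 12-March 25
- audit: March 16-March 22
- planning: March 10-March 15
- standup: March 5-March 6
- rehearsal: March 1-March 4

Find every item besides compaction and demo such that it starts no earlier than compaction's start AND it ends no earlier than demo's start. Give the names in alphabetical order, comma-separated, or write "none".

audit, backup, design_review, ingest, snapshot

Conditions: its start is no earlier than compaction's start (X.start >= March 4) AND its end is no earlier than demo's start (X.end >= March 22).
audit: start March 16 >= March 4? ✓; end March 22 >= March 22? ✓ → yes.
backup: start March 20 >= March 4? ✓; end March 24 >= March 22? ✓ → yes.
design_review: start March 12 >= March 4? ✓; end March 25 >= March 22? ✓ → yes.
ingest: start March 23 >= March 4? ✓; end March 27 >= March 22? ✓ → yes.
interview: start March 2 >= March 4? ✗; end March 12 >= March 22? ✗ → no.
load_test: start March 8 >= March 4? ✓; end March 18 >= March 22? ✗ → no.
planning: start March 10 >= March 4? ✓; end March 15 >= March 22? ✗ → no.
rehearsal: start March 1 >= March 4? ✗; end March 4 >= March 22? ✗ → no.
snapshot: start March 12 >= March 4? ✓; end March 24 >= March 22? ✓ → yes.
standup: start March 5 >= March 4? ✓; end March 6 >= March 22? ✗ → no.
sync_call: start March 5 >= March 4? ✓; end March 18 >= March 22? ✗ → no.
Result: audit, backup, design_review, ingest, snapshot.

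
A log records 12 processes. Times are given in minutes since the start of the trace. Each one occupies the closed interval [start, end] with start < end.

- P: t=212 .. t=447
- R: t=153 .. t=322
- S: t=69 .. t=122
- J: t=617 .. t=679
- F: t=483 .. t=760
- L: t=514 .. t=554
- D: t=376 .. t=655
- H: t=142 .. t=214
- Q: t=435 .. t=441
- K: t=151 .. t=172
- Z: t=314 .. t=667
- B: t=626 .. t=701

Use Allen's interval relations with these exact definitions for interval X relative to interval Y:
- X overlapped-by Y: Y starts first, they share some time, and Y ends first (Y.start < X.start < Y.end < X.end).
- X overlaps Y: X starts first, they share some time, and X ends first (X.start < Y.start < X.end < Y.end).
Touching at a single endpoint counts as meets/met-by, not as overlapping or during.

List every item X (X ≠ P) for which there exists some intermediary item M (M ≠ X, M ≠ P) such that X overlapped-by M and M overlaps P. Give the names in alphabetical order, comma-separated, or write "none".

Target P = [t=212, t=447].
Intermediaries M with M overlaps P: H, R.
Via H — items with X overlapped-by H: R.
Via R — items with X overlapped-by R: Z.
Union: R, Z.

R, Z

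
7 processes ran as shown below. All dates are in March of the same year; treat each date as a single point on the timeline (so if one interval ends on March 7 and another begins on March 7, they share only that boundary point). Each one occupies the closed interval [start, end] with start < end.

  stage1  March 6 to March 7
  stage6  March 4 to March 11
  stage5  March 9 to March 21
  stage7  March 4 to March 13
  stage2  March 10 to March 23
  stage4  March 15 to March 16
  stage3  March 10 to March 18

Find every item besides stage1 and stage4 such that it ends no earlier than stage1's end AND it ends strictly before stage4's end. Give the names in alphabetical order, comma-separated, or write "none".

stage6, stage7

Conditions: its end is no earlier than stage1's end (X.end >= March 7) AND its end is strictly before stage4's end (X.end < March 16).
stage2: end March 23 >= March 7? ✓; end March 23 < March 16? ✗ → no.
stage3: end March 18 >= March 7? ✓; end March 18 < March 16? ✗ → no.
stage5: end March 21 >= March 7? ✓; end March 21 < March 16? ✗ → no.
stage6: end March 11 >= March 7? ✓; end March 11 < March 16? ✓ → yes.
stage7: end March 13 >= March 7? ✓; end March 13 < March 16? ✓ → yes.
Result: stage6, stage7.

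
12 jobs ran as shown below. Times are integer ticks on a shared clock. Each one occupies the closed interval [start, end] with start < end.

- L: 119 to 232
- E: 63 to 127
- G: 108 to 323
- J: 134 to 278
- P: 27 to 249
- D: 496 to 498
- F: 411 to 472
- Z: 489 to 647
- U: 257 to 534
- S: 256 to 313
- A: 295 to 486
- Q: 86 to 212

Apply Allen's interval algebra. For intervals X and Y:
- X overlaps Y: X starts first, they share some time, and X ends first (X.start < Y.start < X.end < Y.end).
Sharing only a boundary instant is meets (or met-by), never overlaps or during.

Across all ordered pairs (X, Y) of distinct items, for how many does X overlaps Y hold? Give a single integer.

16

Checking all 132 ordered pairs for relation 'overlaps'; matching pairs in alphabetical order:
(E, G): E overlaps G ✓
(E, L): E overlaps L ✓
(E, Q): E overlaps Q ✓
(G, A): G overlaps A ✓
(G, U): G overlaps U ✓
(J, S): J overlaps S ✓
(J, U): J overlaps U ✓
(L, J): L overlaps J ✓
(P, G): P overlaps G ✓
(P, J): P overlaps J ✓
(Q, G): Q overlaps G ✓
(Q, J): Q overlaps J ✓
(Q, L): Q overlaps L ✓
(S, A): S overlaps A ✓
(S, U): S overlaps U ✓
(U, Z): U overlaps Z ✓
Count: 16.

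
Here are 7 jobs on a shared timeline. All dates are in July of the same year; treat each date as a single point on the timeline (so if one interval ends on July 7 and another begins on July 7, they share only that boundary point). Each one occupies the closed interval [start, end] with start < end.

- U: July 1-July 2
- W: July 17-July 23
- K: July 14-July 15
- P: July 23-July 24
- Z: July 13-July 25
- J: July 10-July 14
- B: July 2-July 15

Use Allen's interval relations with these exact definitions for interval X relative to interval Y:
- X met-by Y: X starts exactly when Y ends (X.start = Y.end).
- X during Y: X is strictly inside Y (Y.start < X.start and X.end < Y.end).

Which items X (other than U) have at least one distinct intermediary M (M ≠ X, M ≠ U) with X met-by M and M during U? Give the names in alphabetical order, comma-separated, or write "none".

none

Target U = [July 1, July 2].
Intermediaries M with M during U: none.
Union: none.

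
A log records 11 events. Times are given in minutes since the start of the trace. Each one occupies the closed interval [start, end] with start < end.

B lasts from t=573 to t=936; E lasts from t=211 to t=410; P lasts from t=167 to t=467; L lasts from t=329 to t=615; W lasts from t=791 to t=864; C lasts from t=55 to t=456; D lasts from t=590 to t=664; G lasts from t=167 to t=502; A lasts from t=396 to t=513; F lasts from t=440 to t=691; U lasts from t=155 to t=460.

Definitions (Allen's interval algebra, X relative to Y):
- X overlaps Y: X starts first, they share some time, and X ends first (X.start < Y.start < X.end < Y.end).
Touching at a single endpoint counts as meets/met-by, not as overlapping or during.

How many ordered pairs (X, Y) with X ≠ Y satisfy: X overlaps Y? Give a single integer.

Checking all 110 ordered pairs for relation 'overlaps'; matching pairs in alphabetical order:
(A, F): A overlaps F ✓
(C, A): C overlaps A ✓
(C, F): C overlaps F ✓
(C, G): C overlaps G ✓
(C, L): C overlaps L ✓
(C, P): C overlaps P ✓
(C, U): C overlaps U ✓
(E, A): E overlaps A ✓
(E, L): E overlaps L ✓
(F, B): F overlaps B ✓
(G, A): G overlaps A ✓
(G, F): G overlaps F ✓
(G, L): G overlaps L ✓
(L, B): L overlaps B ✓
(L, D): L overlaps D ✓
(L, F): L overlaps F ✓
(P, A): P overlaps A ✓
(P, F): P overlaps F ✓
(P, L): P overlaps L ✓
(U, A): U overlaps A ✓
(U, F): U overlaps F ✓
(U, G): U overlaps G ✓
(U, L): U overlaps L ✓
(U, P): U overlaps P ✓
Count: 24.

24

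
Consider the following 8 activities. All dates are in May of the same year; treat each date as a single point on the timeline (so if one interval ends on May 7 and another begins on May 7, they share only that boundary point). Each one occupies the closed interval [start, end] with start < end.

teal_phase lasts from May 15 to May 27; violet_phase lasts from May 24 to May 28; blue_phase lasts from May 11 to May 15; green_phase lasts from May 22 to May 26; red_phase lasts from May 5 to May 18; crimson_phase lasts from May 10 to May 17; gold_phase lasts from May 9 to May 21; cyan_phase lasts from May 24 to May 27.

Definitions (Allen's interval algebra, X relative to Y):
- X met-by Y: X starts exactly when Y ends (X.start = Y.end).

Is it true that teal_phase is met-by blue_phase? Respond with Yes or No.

teal_phase = [May 15, May 27], blue_phase = [May 11, May 15].
Actual relation of teal_phase to blue_phase: met-by.
Asked whether 'met-by' holds → Yes.

Yes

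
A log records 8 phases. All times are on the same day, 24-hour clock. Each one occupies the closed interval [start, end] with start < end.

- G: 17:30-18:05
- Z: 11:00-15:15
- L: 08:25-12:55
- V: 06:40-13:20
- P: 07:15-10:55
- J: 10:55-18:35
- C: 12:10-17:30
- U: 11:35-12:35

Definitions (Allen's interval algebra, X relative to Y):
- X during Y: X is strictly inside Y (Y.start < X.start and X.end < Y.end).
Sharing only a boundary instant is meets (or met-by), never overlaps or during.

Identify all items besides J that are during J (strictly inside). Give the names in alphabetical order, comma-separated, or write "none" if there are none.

C, G, U, Z

Target J = [10:55, 18:35].
C [12:10, 17:30] → during → yes.
G [17:30, 18:05] → during → yes.
L [08:25, 12:55] → overlaps → no.
P [07:15, 10:55] → meets → no.
U [11:35, 12:35] → during → yes.
V [06:40, 13:20] → overlaps → no.
Z [11:00, 15:15] → during → yes.
Result: C, G, U, Z.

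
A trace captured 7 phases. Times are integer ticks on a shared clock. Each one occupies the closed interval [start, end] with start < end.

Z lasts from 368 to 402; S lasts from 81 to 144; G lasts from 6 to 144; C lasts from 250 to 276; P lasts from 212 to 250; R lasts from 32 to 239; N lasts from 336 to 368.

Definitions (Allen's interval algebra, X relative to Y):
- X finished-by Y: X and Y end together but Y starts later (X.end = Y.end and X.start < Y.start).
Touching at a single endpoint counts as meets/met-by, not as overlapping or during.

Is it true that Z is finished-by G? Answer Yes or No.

No

Z = [368, 402], G = [6, 144].
Actual relation of Z to G: after.
Asked whether 'finished-by' holds → No.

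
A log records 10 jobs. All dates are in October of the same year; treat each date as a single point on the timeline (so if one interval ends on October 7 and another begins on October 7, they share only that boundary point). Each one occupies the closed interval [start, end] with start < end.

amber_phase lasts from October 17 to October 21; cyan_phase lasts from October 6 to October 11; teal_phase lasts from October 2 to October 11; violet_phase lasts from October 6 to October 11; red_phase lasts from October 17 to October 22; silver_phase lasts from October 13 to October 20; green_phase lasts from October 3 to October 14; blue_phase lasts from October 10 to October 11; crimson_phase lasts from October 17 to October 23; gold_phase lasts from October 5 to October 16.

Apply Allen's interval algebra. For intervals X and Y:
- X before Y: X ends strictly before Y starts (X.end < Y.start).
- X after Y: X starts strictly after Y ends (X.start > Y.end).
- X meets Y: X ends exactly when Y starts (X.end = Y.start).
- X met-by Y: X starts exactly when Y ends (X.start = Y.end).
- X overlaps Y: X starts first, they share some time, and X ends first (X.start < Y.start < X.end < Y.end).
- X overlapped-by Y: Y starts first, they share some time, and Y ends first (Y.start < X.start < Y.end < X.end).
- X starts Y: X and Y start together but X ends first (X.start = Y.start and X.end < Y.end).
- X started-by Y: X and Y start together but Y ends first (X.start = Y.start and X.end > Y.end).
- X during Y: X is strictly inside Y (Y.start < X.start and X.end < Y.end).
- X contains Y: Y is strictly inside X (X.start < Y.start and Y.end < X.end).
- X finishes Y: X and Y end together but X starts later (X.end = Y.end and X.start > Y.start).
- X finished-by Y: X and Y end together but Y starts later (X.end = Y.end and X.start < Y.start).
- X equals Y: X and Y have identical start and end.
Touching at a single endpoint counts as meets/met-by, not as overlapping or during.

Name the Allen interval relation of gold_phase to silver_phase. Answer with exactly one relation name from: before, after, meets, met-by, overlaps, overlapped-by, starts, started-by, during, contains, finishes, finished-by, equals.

overlaps

gold_phase = [October 5, October 16]; silver_phase = [October 13, October 20].
Compare endpoints: gold_phase.start < silver_phase.start, gold_phase.start < silver_phase.end, gold_phase.end > silver_phase.start, gold_phase.end < silver_phase.end.
That pattern is 'overlaps'.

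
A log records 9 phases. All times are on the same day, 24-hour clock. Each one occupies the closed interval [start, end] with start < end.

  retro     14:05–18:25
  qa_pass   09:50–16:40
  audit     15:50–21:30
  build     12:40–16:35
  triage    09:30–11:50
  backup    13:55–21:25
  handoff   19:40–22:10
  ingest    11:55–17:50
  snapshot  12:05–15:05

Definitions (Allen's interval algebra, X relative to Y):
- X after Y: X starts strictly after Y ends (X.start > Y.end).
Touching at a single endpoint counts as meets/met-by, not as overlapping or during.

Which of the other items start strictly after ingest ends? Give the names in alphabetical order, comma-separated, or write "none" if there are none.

Target ingest = [11:55, 17:50].
audit [15:50, 21:30] → overlapped-by → no.
backup [13:55, 21:25] → overlapped-by → no.
build [12:40, 16:35] → during → no.
handoff [19:40, 22:10] → after → yes.
qa_pass [09:50, 16:40] → overlaps → no.
retro [14:05, 18:25] → overlapped-by → no.
snapshot [12:05, 15:05] → during → no.
triage [09:30, 11:50] → before → no.
Result: handoff.

handoff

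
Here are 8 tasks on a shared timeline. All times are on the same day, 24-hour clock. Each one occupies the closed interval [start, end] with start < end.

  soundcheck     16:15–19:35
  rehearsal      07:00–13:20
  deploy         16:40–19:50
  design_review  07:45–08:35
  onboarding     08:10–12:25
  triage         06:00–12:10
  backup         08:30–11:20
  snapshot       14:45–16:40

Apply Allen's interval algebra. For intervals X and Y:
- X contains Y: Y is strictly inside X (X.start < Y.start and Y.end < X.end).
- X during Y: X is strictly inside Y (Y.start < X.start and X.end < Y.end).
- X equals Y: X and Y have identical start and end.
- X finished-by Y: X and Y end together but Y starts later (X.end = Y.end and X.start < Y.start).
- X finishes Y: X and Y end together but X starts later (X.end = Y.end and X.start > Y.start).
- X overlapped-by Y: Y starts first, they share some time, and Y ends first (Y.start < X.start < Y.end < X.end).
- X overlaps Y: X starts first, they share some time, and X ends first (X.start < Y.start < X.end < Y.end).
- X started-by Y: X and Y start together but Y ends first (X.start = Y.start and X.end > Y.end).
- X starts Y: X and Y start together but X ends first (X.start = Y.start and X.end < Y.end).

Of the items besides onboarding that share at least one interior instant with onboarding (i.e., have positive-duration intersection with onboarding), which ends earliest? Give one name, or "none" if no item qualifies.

Target onboarding = [08:10, 12:25].
backup [08:30, 11:20] → during → candidate.
deploy [16:40, 19:50] → after → excluded.
design_review [07:45, 08:35] → overlaps → candidate.
rehearsal [07:00, 13:20] → contains → candidate.
snapshot [14:45, 16:40] → after → excluded.
soundcheck [16:15, 19:35] → after → excluded.
triage [06:00, 12:10] → overlaps → candidate.
Among candidates, earliest end is 08:35 → design_review.

design_review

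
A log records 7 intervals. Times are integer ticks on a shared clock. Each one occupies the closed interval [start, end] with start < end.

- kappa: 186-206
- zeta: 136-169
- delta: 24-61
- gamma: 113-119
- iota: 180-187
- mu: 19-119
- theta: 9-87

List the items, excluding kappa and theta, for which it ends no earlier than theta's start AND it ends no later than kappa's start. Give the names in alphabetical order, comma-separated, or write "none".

Conditions: its end is no earlier than theta's start (X.end >= 9) AND its end is no later than kappa's start (X.end <= 186).
delta: end 61 >= 9? ✓; end 61 <= 186? ✓ → yes.
gamma: end 119 >= 9? ✓; end 119 <= 186? ✓ → yes.
iota: end 187 >= 9? ✓; end 187 <= 186? ✗ → no.
mu: end 119 >= 9? ✓; end 119 <= 186? ✓ → yes.
zeta: end 169 >= 9? ✓; end 169 <= 186? ✓ → yes.
Result: delta, gamma, mu, zeta.

delta, gamma, mu, zeta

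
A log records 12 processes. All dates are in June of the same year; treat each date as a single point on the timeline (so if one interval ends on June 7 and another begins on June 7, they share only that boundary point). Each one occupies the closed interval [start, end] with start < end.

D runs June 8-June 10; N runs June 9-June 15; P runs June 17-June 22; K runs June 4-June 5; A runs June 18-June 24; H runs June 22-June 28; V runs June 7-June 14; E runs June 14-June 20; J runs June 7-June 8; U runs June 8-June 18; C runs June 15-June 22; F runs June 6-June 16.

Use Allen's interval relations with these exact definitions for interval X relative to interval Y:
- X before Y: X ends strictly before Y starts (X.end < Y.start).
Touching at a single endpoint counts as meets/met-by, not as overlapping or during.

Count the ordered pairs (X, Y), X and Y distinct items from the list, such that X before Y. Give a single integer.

34

Checking all 132 ordered pairs for relation 'before'; matching pairs in alphabetical order:
(D, A): D before A ✓
(D, C): D before C ✓
(D, E): D before E ✓
(D, H): D before H ✓
(D, P): D before P ✓
(E, H): E before H ✓
(F, A): F before A ✓
(F, H): F before H ✓
(F, P): F before P ✓
(J, A): J before A ✓
(J, C): J before C ✓
(J, E): J before E ✓
(J, H): J before H ✓
(J, N): J before N ✓
(J, P): J before P ✓
(K, A): K before A ✓
(K, C): K before C ✓
(K, D): K before D ✓
(K, E): K before E ✓
(K, F): K before F ✓
(K, H): K before H ✓
(K, J): K before J ✓
(K, N): K before N ✓
(K, P): K before P ✓
... plus 10 further pairs not listed.
Count: 34.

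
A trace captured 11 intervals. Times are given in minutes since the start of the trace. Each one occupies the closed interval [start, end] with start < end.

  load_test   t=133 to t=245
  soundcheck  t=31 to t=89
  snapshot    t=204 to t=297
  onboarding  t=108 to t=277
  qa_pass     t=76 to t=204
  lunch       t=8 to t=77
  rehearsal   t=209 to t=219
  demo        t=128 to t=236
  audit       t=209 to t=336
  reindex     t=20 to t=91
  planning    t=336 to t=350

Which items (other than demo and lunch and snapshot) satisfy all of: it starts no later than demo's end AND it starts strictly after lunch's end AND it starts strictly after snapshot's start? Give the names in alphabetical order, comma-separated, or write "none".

Conditions: its start is no later than demo's end (X.start <= t=236) AND its start is strictly after lunch's end (X.start > t=77) AND its start is strictly after snapshot's start (X.start > t=204).
audit: start t=209 <= t=236? ✓; start t=209 > t=77? ✓; start t=209 > t=204? ✓ → yes.
load_test: start t=133 <= t=236? ✓; start t=133 > t=77? ✓; start t=133 > t=204? ✗ → no.
onboarding: start t=108 <= t=236? ✓; start t=108 > t=77? ✓; start t=108 > t=204? ✗ → no.
planning: start t=336 <= t=236? ✗; start t=336 > t=77? ✓; start t=336 > t=204? ✓ → no.
qa_pass: start t=76 <= t=236? ✓; start t=76 > t=77? ✗; start t=76 > t=204? ✗ → no.
rehearsal: start t=209 <= t=236? ✓; start t=209 > t=77? ✓; start t=209 > t=204? ✓ → yes.
reindex: start t=20 <= t=236? ✓; start t=20 > t=77? ✗; start t=20 > t=204? ✗ → no.
soundcheck: start t=31 <= t=236? ✓; start t=31 > t=77? ✗; start t=31 > t=204? ✗ → no.
Result: audit, rehearsal.

audit, rehearsal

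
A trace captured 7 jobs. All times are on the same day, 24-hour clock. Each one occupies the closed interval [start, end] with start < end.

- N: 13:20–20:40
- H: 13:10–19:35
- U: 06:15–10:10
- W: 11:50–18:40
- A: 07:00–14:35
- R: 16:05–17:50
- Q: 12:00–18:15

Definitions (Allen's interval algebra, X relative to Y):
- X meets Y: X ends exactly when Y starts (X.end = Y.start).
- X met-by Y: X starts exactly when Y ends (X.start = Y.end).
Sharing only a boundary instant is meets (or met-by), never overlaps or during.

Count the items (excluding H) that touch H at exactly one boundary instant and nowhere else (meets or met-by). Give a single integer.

0

Target H = [13:10, 19:35].
A [07:00, 14:35] → overlaps → no.
N [13:20, 20:40] → overlapped-by → no.
Q [12:00, 18:15] → overlaps → no.
R [16:05, 17:50] → during → no.
U [06:15, 10:10] → before → no.
W [11:50, 18:40] → overlaps → no.
Total: 0.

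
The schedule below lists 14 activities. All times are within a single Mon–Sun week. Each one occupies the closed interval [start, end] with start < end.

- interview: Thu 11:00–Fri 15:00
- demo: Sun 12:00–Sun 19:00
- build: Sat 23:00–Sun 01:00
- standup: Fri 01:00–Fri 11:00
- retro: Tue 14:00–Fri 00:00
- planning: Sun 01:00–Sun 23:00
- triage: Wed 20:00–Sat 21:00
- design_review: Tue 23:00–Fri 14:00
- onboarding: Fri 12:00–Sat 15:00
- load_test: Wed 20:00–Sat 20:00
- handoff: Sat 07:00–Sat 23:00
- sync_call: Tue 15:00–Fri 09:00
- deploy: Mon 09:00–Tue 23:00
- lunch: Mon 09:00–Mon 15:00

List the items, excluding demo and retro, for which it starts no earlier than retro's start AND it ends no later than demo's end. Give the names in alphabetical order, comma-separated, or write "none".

build, design_review, handoff, interview, load_test, onboarding, standup, sync_call, triage

Conditions: its start is no earlier than retro's start (X.start >= Tue 14:00) AND its end is no later than demo's end (X.end <= Sun 19:00).
build: start Sat 23:00 >= Tue 14:00? ✓; end Sun 01:00 <= Sun 19:00? ✓ → yes.
deploy: start Mon 09:00 >= Tue 14:00? ✗; end Tue 23:00 <= Sun 19:00? ✓ → no.
design_review: start Tue 23:00 >= Tue 14:00? ✓; end Fri 14:00 <= Sun 19:00? ✓ → yes.
handoff: start Sat 07:00 >= Tue 14:00? ✓; end Sat 23:00 <= Sun 19:00? ✓ → yes.
interview: start Thu 11:00 >= Tue 14:00? ✓; end Fri 15:00 <= Sun 19:00? ✓ → yes.
load_test: start Wed 20:00 >= Tue 14:00? ✓; end Sat 20:00 <= Sun 19:00? ✓ → yes.
lunch: start Mon 09:00 >= Tue 14:00? ✗; end Mon 15:00 <= Sun 19:00? ✓ → no.
onboarding: start Fri 12:00 >= Tue 14:00? ✓; end Sat 15:00 <= Sun 19:00? ✓ → yes.
planning: start Sun 01:00 >= Tue 14:00? ✓; end Sun 23:00 <= Sun 19:00? ✗ → no.
standup: start Fri 01:00 >= Tue 14:00? ✓; end Fri 11:00 <= Sun 19:00? ✓ → yes.
sync_call: start Tue 15:00 >= Tue 14:00? ✓; end Fri 09:00 <= Sun 19:00? ✓ → yes.
triage: start Wed 20:00 >= Tue 14:00? ✓; end Sat 21:00 <= Sun 19:00? ✓ → yes.
Result: build, design_review, handoff, interview, load_test, onboarding, standup, sync_call, triage.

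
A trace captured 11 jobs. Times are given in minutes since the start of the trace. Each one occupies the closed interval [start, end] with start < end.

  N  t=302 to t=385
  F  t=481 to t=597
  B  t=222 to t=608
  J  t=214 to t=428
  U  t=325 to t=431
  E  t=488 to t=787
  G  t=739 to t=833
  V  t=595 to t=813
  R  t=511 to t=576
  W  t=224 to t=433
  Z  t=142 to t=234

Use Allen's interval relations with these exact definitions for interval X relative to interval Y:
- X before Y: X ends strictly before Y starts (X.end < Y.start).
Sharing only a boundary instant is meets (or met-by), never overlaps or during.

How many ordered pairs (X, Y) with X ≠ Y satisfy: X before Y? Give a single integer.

Checking all 110 ordered pairs for relation 'before'; matching pairs in alphabetical order:
(B, G): B before G ✓
(F, G): F before G ✓
(J, E): J before E ✓
(J, F): J before F ✓
(J, G): J before G ✓
(J, R): J before R ✓
(J, V): J before V ✓
(N, E): N before E ✓
(N, F): N before F ✓
(N, G): N before G ✓
(N, R): N before R ✓
(N, V): N before V ✓
(R, G): R before G ✓
(R, V): R before V ✓
(U, E): U before E ✓
(U, F): U before F ✓
(U, G): U before G ✓
(U, R): U before R ✓
(U, V): U before V ✓
(W, E): W before E ✓
(W, F): W before F ✓
(W, G): W before G ✓
(W, R): W before R ✓
(W, V): W before V ✓
... plus 7 further pairs not listed.
Count: 31.

31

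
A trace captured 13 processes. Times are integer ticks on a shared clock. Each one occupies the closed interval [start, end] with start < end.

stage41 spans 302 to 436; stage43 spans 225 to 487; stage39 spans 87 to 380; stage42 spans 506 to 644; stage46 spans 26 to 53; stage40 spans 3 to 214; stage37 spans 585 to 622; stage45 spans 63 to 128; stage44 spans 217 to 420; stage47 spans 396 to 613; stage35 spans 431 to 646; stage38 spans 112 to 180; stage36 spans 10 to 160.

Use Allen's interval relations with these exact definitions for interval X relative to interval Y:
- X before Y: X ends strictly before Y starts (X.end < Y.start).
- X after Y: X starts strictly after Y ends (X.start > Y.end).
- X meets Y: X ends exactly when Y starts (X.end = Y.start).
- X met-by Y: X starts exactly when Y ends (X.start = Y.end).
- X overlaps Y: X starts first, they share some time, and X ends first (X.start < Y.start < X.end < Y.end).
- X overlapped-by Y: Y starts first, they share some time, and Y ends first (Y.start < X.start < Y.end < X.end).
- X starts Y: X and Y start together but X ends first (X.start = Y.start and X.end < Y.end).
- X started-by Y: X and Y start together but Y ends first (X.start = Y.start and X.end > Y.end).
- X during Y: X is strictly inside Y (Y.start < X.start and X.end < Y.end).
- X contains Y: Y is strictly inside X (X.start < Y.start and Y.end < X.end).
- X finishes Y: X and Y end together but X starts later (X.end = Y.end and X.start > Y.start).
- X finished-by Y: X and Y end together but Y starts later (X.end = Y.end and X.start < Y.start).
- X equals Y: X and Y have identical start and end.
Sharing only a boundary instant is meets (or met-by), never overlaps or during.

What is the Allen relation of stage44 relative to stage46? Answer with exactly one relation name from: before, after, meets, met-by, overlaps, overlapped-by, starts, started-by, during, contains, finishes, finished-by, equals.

after

stage44 = [217, 420]; stage46 = [26, 53].
Compare endpoints: stage44.start > stage46.start, stage44.start > stage46.end, stage44.end > stage46.start, stage44.end > stage46.end.
That pattern is 'after'.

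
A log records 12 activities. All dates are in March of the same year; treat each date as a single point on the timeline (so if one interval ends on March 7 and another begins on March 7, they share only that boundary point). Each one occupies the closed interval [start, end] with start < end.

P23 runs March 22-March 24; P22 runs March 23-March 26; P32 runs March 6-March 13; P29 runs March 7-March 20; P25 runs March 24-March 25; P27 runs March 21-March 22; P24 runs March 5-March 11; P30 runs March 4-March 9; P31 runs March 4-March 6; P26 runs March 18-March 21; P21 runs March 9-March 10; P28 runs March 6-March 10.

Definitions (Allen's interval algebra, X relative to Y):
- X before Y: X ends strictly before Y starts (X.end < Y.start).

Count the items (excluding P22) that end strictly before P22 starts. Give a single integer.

Target P22 = [March 23, March 26].
P21 [March 9, March 10] → before → counts.
P23 [March 22, March 24] → overlaps → no.
P24 [March 5, March 11] → before → counts.
P25 [March 24, March 25] → during → no.
P26 [March 18, March 21] → before → counts.
P27 [March 21, March 22] → before → counts.
P28 [March 6, March 10] → before → counts.
P29 [March 7, March 20] → before → counts.
P30 [March 4, March 9] → before → counts.
P31 [March 4, March 6] → before → counts.
P32 [March 6, March 13] → before → counts.
Total: 9.

9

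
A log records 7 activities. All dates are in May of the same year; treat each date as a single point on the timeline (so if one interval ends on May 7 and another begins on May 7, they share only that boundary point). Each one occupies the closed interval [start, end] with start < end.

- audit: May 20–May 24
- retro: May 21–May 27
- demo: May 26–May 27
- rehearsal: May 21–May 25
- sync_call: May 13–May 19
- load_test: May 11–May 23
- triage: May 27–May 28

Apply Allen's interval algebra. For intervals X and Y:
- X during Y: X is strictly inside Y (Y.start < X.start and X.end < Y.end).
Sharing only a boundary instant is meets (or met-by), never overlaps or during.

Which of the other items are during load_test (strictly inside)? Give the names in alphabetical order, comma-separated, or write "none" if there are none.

sync_call

Target load_test = [May 11, May 23].
audit [May 20, May 24] → overlapped-by → no.
demo [May 26, May 27] → after → no.
rehearsal [May 21, May 25] → overlapped-by → no.
retro [May 21, May 27] → overlapped-by → no.
sync_call [May 13, May 19] → during → yes.
triage [May 27, May 28] → after → no.
Result: sync_call.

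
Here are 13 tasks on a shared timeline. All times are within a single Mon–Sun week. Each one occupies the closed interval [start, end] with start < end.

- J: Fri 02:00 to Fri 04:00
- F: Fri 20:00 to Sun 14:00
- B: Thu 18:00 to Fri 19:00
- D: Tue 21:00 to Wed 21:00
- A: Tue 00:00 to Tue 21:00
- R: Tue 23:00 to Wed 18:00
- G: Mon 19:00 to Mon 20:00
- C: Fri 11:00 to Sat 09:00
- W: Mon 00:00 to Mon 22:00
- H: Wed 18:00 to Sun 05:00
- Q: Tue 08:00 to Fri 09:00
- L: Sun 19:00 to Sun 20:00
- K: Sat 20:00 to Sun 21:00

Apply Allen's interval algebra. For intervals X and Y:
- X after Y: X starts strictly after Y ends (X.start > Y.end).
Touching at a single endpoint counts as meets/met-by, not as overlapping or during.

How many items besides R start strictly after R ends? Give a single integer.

6

Target R = [Tue 23:00, Wed 18:00].
A [Tue 00:00, Tue 21:00] → before → no.
B [Thu 18:00, Fri 19:00] → after → counts.
C [Fri 11:00, Sat 09:00] → after → counts.
D [Tue 21:00, Wed 21:00] → contains → no.
F [Fri 20:00, Sun 14:00] → after → counts.
G [Mon 19:00, Mon 20:00] → before → no.
H [Wed 18:00, Sun 05:00] → met-by → no.
J [Fri 02:00, Fri 04:00] → after → counts.
K [Sat 20:00, Sun 21:00] → after → counts.
L [Sun 19:00, Sun 20:00] → after → counts.
Q [Tue 08:00, Fri 09:00] → contains → no.
W [Mon 00:00, Mon 22:00] → before → no.
Total: 6.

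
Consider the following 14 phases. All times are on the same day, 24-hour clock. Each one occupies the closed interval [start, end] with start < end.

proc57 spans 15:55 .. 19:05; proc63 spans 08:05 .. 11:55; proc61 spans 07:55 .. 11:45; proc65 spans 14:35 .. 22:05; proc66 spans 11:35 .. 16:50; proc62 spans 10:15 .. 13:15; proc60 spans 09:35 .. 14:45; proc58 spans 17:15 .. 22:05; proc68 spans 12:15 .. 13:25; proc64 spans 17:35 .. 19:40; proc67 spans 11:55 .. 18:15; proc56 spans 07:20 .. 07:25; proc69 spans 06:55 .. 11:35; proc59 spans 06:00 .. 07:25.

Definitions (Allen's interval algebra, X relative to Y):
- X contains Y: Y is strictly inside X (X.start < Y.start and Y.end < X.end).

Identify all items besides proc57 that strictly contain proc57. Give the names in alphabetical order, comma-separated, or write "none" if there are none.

proc65

Target proc57 = [15:55, 19:05].
proc56 [07:20, 07:25] → before → no.
proc58 [17:15, 22:05] → overlapped-by → no.
proc59 [06:00, 07:25] → before → no.
proc60 [09:35, 14:45] → before → no.
proc61 [07:55, 11:45] → before → no.
proc62 [10:15, 13:15] → before → no.
proc63 [08:05, 11:55] → before → no.
proc64 [17:35, 19:40] → overlapped-by → no.
proc65 [14:35, 22:05] → contains → yes.
proc66 [11:35, 16:50] → overlaps → no.
proc67 [11:55, 18:15] → overlaps → no.
proc68 [12:15, 13:25] → before → no.
proc69 [06:55, 11:35] → before → no.
Result: proc65.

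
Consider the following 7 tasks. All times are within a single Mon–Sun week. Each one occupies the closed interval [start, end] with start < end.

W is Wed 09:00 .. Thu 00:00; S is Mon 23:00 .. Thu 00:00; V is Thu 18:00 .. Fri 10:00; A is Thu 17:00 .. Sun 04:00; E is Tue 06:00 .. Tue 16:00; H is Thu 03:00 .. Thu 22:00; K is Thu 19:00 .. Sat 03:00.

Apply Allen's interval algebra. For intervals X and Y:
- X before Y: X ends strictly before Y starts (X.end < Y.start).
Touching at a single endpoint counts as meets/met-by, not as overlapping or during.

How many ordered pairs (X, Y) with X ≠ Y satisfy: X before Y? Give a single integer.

13

Checking all 42 ordered pairs for relation 'before'; matching pairs in alphabetical order:
(E, A): E before A ✓
(E, H): E before H ✓
(E, K): E before K ✓
(E, V): E before V ✓
(E, W): E before W ✓
(S, A): S before A ✓
(S, H): S before H ✓
(S, K): S before K ✓
(S, V): S before V ✓
(W, A): W before A ✓
(W, H): W before H ✓
(W, K): W before K ✓
(W, V): W before V ✓
Count: 13.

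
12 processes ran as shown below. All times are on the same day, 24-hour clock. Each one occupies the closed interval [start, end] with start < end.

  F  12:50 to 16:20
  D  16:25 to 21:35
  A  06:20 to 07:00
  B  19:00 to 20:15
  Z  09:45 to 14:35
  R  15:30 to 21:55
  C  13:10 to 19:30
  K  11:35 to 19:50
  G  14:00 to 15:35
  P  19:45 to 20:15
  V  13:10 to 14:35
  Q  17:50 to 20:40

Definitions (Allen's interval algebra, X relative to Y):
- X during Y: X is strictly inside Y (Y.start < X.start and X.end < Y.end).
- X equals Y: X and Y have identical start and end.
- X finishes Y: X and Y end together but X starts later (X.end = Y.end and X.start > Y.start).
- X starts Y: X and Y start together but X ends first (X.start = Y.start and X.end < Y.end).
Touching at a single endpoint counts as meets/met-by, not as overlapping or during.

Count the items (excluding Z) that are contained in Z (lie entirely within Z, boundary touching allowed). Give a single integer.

Target Z = [09:45, 14:35].
A [06:20, 07:00] → before → no.
B [19:00, 20:15] → after → no.
C [13:10, 19:30] → overlapped-by → no.
D [16:25, 21:35] → after → no.
F [12:50, 16:20] → overlapped-by → no.
G [14:00, 15:35] → overlapped-by → no.
K [11:35, 19:50] → overlapped-by → no.
P [19:45, 20:15] → after → no.
Q [17:50, 20:40] → after → no.
R [15:30, 21:55] → after → no.
V [13:10, 14:35] → finishes → counts.
Total: 1.

1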